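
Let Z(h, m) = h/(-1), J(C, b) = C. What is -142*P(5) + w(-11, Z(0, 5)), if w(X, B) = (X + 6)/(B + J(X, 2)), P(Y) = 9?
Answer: -14053/11 ≈ -1277.5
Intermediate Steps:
Z(h, m) = -h (Z(h, m) = h*(-1) = -h)
w(X, B) = (6 + X)/(B + X) (w(X, B) = (X + 6)/(B + X) = (6 + X)/(B + X))
-142*P(5) + w(-11, Z(0, 5)) = -142*9 + (6 - 11)/(-1*0 - 11) = -1278 - 5/(0 - 11) = -1278 - 5/(-11) = -1278 - 1/11*(-5) = -1278 + 5/11 = -14053/11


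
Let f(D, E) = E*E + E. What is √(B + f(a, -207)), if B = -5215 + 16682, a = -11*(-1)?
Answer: √54109 ≈ 232.61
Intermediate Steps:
a = 11
f(D, E) = E + E² (f(D, E) = E² + E = E + E²)
B = 11467
√(B + f(a, -207)) = √(11467 - 207*(1 - 207)) = √(11467 - 207*(-206)) = √(11467 + 42642) = √54109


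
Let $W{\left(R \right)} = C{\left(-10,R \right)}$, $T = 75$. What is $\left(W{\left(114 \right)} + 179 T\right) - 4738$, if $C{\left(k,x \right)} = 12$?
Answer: $8699$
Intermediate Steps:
$W{\left(R \right)} = 12$
$\left(W{\left(114 \right)} + 179 T\right) - 4738 = \left(12 + 179 \cdot 75\right) - 4738 = \left(12 + 13425\right) - 4738 = 13437 - 4738 = 8699$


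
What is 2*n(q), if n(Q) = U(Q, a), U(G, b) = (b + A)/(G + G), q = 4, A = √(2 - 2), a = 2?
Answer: ½ ≈ 0.50000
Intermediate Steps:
A = 0 (A = √0 = 0)
U(G, b) = b/(2*G) (U(G, b) = (b + 0)/(G + G) = b/((2*G)) = b*(1/(2*G)) = b/(2*G))
n(Q) = 1/Q (n(Q) = (½)*2/Q = 1/Q)
2*n(q) = 2/4 = 2*(¼) = ½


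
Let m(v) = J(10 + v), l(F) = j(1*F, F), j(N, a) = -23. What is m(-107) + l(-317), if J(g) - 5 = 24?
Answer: 6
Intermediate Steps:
J(g) = 29 (J(g) = 5 + 24 = 29)
l(F) = -23
m(v) = 29
m(-107) + l(-317) = 29 - 23 = 6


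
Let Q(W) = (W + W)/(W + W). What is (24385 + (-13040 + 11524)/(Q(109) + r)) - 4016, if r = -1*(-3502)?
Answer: 71351091/3503 ≈ 20369.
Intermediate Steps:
Q(W) = 1 (Q(W) = (2*W)/((2*W)) = (2*W)*(1/(2*W)) = 1)
r = 3502
(24385 + (-13040 + 11524)/(Q(109) + r)) - 4016 = (24385 + (-13040 + 11524)/(1 + 3502)) - 4016 = (24385 - 1516/3503) - 4016 = 85419139/3503 - 4016 = 71351091/3503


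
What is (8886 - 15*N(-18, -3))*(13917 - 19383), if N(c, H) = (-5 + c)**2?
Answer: -5198166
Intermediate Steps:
(8886 - 15*N(-18, -3))*(13917 - 19383) = (8886 - 15*(-5 - 18)**2)*(13917 - 19383) = (8886 - 15*(-23)**2)*(-5466) = (8886 - 15*529)*(-5466) = (8886 - 7935)*(-5466) = 951*(-5466) = -5198166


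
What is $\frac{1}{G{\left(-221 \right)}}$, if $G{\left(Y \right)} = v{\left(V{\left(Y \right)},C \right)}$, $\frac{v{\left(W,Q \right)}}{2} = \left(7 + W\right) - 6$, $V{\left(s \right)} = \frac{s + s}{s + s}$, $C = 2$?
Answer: $\frac{1}{4} \approx 0.25$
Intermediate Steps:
$V{\left(s \right)} = 1$ ($V{\left(s \right)} = \frac{2 s}{2 s} = 2 s \frac{1}{2 s} = 1$)
$v{\left(W,Q \right)} = 2 + 2 W$ ($v{\left(W,Q \right)} = 2 \left(\left(7 + W\right) - 6\right) = 2 \left(1 + W\right) = 2 + 2 W$)
$G{\left(Y \right)} = 4$ ($G{\left(Y \right)} = 2 + 2 \cdot 1 = 2 + 2 = 4$)
$\frac{1}{G{\left(-221 \right)}} = \frac{1}{4}$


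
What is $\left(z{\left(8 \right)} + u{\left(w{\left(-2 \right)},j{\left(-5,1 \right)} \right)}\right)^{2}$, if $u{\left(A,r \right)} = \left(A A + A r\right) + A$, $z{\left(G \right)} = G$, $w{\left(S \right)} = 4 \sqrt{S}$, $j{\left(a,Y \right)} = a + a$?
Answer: $-2016 + 1728 i \sqrt{2} \approx -2016.0 + 2443.8 i$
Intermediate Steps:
$j{\left(a,Y \right)} = 2 a$
$u{\left(A,r \right)} = A + A^{2} + A r$ ($u{\left(A,r \right)} = \left(A^{2} + A r\right) + A = A + A^{2} + A r$)
$\left(z{\left(8 \right)} + u{\left(w{\left(-2 \right)},j{\left(-5,1 \right)} \right)}\right)^{2} = \left(8 + 4 \sqrt{-2} \left(1 + 4 \sqrt{-2} + 2 \left(-5\right)\right)\right)^{2} = \left(8 + 4 i \sqrt{2} \left(1 + 4 i \sqrt{2} - 10\right)\right)^{2} = \left(8 + 4 i \sqrt{2} \left(-9 + 4 i \sqrt{2}\right)\right)^{2}$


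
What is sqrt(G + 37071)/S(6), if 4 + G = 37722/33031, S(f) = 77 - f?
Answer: sqrt(40443083698769)/2345201 ≈ 2.7117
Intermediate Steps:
G = -94402/33031 (G = -4 + 37722/33031 = -94402/33031 ≈ -2.8580)
sqrt(G + 37071)/S(6) = sqrt(-94402/33031 + 37071)/(77 - 1*6) = sqrt(1224397799/33031)/(77 - 6) = (sqrt(40443083698769)/33031)/71 = (sqrt(40443083698769)/33031)*(1/71) = sqrt(40443083698769)/2345201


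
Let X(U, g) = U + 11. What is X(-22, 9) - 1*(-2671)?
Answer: 2660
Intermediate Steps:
X(U, g) = 11 + U
X(-22, 9) - 1*(-2671) = (11 - 22) - 1*(-2671) = -11 + 2671 = 2660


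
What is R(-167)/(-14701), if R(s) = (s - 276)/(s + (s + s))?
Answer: -443/7365201 ≈ -6.0148e-5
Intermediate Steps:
R(s) = (-276 + s)/(3*s) (R(s) = (-276 + s)/(s + 2*s) = (-276 + s)/((3*s)) = (-276 + s)*(1/(3*s)) = (-276 + s)/(3*s))
R(-167)/(-14701) = ((⅓)*(-276 - 167)/(-167))/(-14701) = ((⅓)*(-1/167)*(-443))*(-1/14701) = (443/501)*(-1/14701) = -443/7365201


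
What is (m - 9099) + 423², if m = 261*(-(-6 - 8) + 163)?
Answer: 216027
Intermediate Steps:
m = 46197 (m = 261*(-1*(-14) + 163) = 261*(14 + 163) = 261*177 = 46197)
(m - 9099) + 423² = (46197 - 9099) + 423² = 37098 + 178929 = 216027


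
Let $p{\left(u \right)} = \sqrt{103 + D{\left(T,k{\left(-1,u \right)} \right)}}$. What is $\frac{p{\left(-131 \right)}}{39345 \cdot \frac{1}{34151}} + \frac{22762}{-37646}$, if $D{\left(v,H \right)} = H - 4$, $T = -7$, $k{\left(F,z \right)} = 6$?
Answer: $- \frac{11381}{18823} + \frac{34151 \sqrt{105}}{39345} \approx 8.2896$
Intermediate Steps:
$D{\left(v,H \right)} = -4 + H$
$p{\left(u \right)} = \sqrt{105}$ ($p{\left(u \right)} = \sqrt{103 + \left(-4 + 6\right)} = \sqrt{103 + 2} = \sqrt{105}$)
$\frac{p{\left(-131 \right)}}{39345 \cdot \frac{1}{34151}} + \frac{22762}{-37646} = \frac{\sqrt{105}}{39345 \cdot \frac{1}{34151}} + \frac{22762}{-37646} = \frac{\sqrt{105}}{39345 \cdot \frac{1}{34151}} + 22762 \left(- \frac{1}{37646}\right) = \frac{\sqrt{105}}{\frac{39345}{34151}} - \frac{11381}{18823} = \sqrt{105} \cdot \frac{34151}{39345} - \frac{11381}{18823} = \frac{34151 \sqrt{105}}{39345} - \frac{11381}{18823} = - \frac{11381}{18823} + \frac{34151 \sqrt{105}}{39345}$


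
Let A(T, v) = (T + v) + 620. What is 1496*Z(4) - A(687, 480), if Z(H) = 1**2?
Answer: -291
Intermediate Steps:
Z(H) = 1
A(T, v) = 620 + T + v
1496*Z(4) - A(687, 480) = 1496*1 - (620 + 687 + 480) = 1496 - 1*1787 = 1496 - 1787 = -291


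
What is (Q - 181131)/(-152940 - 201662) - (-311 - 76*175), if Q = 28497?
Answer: 2413320228/177301 ≈ 13611.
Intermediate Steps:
(Q - 181131)/(-152940 - 201662) - (-311 - 76*175) = (28497 - 181131)/(-152940 - 201662) - (-311 - 76*175) = -152634/(-354602) - (-311 - 13300) = -152634*(-1/354602) - 1*(-13611) = 76317/177301 + 13611 = 2413320228/177301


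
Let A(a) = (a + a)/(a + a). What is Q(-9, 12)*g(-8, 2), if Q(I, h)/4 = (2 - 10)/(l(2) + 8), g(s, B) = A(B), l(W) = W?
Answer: -16/5 ≈ -3.2000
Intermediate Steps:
A(a) = 1 (A(a) = (2*a)/((2*a)) = (2*a)*(1/(2*a)) = 1)
g(s, B) = 1
Q(I, h) = -16/5 (Q(I, h) = 4*((2 - 10)/(2 + 8)) = 4*(-8/10) = 4*(-8*⅒) = 4*(-⅘) = -16/5)
Q(-9, 12)*g(-8, 2) = -16/5*1 = -16/5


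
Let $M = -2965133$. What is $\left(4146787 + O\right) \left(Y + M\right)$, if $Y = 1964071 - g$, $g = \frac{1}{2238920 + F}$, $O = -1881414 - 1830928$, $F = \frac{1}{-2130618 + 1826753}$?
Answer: $- \frac{295879608183248071471335}{680329425799} \approx -4.3491 \cdot 10^{11}$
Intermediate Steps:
$F = - \frac{1}{303865}$ ($F = \frac{1}{-303865} = - \frac{1}{303865} \approx -3.2909 \cdot 10^{-6}$)
$O = -3712342$ ($O = -1881414 - 1830928 = -3712342$)
$g = \frac{303865}{680329425799}$ ($g = \frac{1}{2238920 - \frac{1}{303865}} = \frac{1}{\frac{680329425799}{303865}} = \frac{303865}{680329425799} \approx 4.4664 \cdot 10^{-7}$)
$Y = \frac{1336215295658163864}{680329425799}$ ($Y = 1964071 - \frac{303865}{680329425799} = \frac{1336215295658163864}{680329425799} \approx 1.9641 \cdot 10^{6}$)
$\left(4146787 + O\right) \left(Y + M\right) = \left(4146787 - 3712342\right) \left(\frac{1336215295658163864}{680329425799} - 2965133\right) = 434445 \left(- \frac{681051935649502403}{680329425799}\right) = - \frac{295879608183248071471335}{680329425799}$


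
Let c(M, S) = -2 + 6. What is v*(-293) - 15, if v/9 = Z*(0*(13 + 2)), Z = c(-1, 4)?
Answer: -15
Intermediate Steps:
c(M, S) = 4
Z = 4
v = 0 (v = 9*(4*(0*(13 + 2))) = 9*(4*(0*15)) = 9*(4*0) = 9*0 = 0)
v*(-293) - 15 = 0*(-293) - 15 = 0 - 15 = -15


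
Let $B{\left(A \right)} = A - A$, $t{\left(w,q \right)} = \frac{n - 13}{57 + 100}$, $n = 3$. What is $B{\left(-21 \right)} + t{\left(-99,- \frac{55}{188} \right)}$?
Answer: $- \frac{10}{157} \approx -0.063694$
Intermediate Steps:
$t{\left(w,q \right)} = - \frac{10}{157}$ ($t{\left(w,q \right)} = \frac{3 - 13}{57 + 100} = - \frac{10}{157}$)
$B{\left(A \right)} = 0$
$B{\left(-21 \right)} + t{\left(-99,- \frac{55}{188} \right)} = 0 - \frac{10}{157} = - \frac{10}{157}$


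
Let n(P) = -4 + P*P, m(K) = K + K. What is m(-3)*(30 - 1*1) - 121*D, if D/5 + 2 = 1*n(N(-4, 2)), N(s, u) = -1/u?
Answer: 13219/4 ≈ 3304.8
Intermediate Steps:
m(K) = 2*K
n(P) = -4 + P²
D = -115/4 (D = -10 + 5*(1*(-4 + (-1/2)²)) = -10 + 5*(1*(-4 + (-1*½)²)) = -10 + 5*(1*(-4 + (-½)²)) = -10 + 5*(1*(-4 + ¼)) = -10 + 5*(1*(-15/4)) = -10 + 5*(-15/4) = -10 - 75/4 = -115/4 ≈ -28.750)
m(-3)*(30 - 1*1) - 121*D = (2*(-3))*(30 - 1*1) - 121*(-115/4) = -6*(30 - 1) + 13915/4 = -6*29 + 13915/4 = -174 + 13915/4 = 13219/4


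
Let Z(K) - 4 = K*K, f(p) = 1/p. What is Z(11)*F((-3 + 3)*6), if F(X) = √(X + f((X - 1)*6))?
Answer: 125*I*√6/6 ≈ 51.031*I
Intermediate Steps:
f(p) = 1/p
F(X) = √(X + 1/(-6 + 6*X)) (F(X) = √(X + 1/((X - 1)*6)) = √(X + 1/((-1 + X)*6)) = √(X + 1/(-6 + 6*X)))
Z(K) = 4 + K² (Z(K) = 4 + K*K = 4 + K²)
Z(11)*F((-3 + 3)*6) = (4 + 11²)*(√6*√(1/(-1 + (-3 + 3)*6) + 6*((-3 + 3)*6))/6) = (4 + 121)*(√6*√(1/(-1 + 0*6) + 6*(0*6))/6) = 125*(√6*√(1/(-1 + 0) + 6*0)/6) = 125*(√6*√(1/(-1) + 0)/6) = 125*(√6*√(-1 + 0)/6) = 125*(√6*√(-1)/6) = 125*(√6*I/6) = 125*(I*√6/6) = 125*I*√6/6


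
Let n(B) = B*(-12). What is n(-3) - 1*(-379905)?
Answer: 379941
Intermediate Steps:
n(B) = -12*B
n(-3) - 1*(-379905) = -12*(-3) - 1*(-379905) = 36 + 379905 = 379941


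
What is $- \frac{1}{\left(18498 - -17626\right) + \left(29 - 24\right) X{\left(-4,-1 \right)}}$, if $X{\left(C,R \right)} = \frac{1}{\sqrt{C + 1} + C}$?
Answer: $- \frac{686336}{24792479209} - \frac{5 i \sqrt{3}}{24792479209} \approx -2.7683 \cdot 10^{-5} - 3.4931 \cdot 10^{-10} i$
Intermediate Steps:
$X{\left(C,R \right)} = \frac{1}{C + \sqrt{1 + C}}$ ($X{\left(C,R \right)} = \frac{1}{\sqrt{1 + C} + C} = \frac{1}{C + \sqrt{1 + C}}$)
$- \frac{1}{\left(18498 - -17626\right) + \left(29 - 24\right) X{\left(-4,-1 \right)}} = - \frac{1}{\left(18498 - -17626\right) + \frac{29 - 24}{-4 + \sqrt{1 - 4}}} = - \frac{1}{\left(18498 + 17626\right) + \frac{5}{-4 + \sqrt{-3}}} = - \frac{1}{36124 + \frac{5}{-4 + i \sqrt{3}}}$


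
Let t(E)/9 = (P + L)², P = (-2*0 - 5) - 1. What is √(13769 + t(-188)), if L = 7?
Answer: 83*√2 ≈ 117.38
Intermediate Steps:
P = -6 (P = (0 - 5) - 1 = -5 - 1 = -6)
t(E) = 9 (t(E) = 9*(-6 + 7)² = 9*1² = 9*1 = 9)
√(13769 + t(-188)) = √(13769 + 9) = √13778 = 83*√2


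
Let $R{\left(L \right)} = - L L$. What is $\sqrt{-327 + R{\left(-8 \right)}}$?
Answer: $i \sqrt{391} \approx 19.774 i$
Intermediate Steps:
$R{\left(L \right)} = - L^{2}$
$\sqrt{-327 + R{\left(-8 \right)}} = \sqrt{-327 - \left(-8\right)^{2}} = \sqrt{-327 - 64} = \sqrt{-391} = i \sqrt{391}$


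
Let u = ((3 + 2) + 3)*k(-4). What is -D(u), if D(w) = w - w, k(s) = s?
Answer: 0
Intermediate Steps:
u = -32 (u = ((3 + 2) + 3)*(-4) = (5 + 3)*(-4) = 8*(-4) = -32)
D(w) = 0
-D(u) = -1*0 = 0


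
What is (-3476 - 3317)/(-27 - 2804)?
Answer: 6793/2831 ≈ 2.3995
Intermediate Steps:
(-3476 - 3317)/(-27 - 2804) = -6793/(-2831) = -6793*(-1/2831) = 6793/2831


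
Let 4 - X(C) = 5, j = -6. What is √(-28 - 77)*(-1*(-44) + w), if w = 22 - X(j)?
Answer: 67*I*√105 ≈ 686.55*I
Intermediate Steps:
X(C) = -1 (X(C) = 4 - 1*5 = 4 - 5 = -1)
w = 23 (w = 22 - 1*(-1) = 22 + 1 = 23)
√(-28 - 77)*(-1*(-44) + w) = √(-28 - 77)*(-1*(-44) + 23) = √(-105)*(44 + 23) = (I*√105)*67 = 67*I*√105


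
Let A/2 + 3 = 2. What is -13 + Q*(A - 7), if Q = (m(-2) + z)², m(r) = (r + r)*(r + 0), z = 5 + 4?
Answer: -2614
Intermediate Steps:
A = -2 (A = -6 + 2*2 = -6 + 4 = -2)
z = 9
m(r) = 2*r² (m(r) = (2*r)*r = 2*r²)
Q = 289 (Q = (2*(-2)² + 9)² = (2*4 + 9)² = (8 + 9)² = 17² = 289)
-13 + Q*(A - 7) = -13 + 289*(-2 - 7) = -13 + 289*(-9) = -13 - 2601 = -2614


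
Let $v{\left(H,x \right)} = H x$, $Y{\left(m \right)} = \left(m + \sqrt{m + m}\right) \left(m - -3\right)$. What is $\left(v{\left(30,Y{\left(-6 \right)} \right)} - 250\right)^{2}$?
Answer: $-13100 - 104400 i \sqrt{3} \approx -13100.0 - 1.8083 \cdot 10^{5} i$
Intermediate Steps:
$Y{\left(m \right)} = \left(3 + m\right) \left(m + \sqrt{2} \sqrt{m}\right)$ ($Y{\left(m \right)} = \left(m + \sqrt{2 m}\right) \left(m + \left(-1 + 4\right)\right) = \left(m + \sqrt{2} \sqrt{m}\right) \left(m + 3\right) = \left(m + \sqrt{2} \sqrt{m}\right) \left(3 + m\right) = \left(3 + m\right) \left(m + \sqrt{2} \sqrt{m}\right)$)
$\left(v{\left(30,Y{\left(-6 \right)} \right)} - 250\right)^{2} = \left(30 \left(\left(-6\right)^{2} + 3 \left(-6\right) + \sqrt{2} \left(-6\right)^{\frac{3}{2}} + 3 \sqrt{2} \sqrt{-6}\right) - 250\right)^{2} = \left(30 \left(36 - 18 + \sqrt{2} \left(- 6 i \sqrt{6}\right) + 3 \sqrt{2} i \sqrt{6}\right) - 250\right)^{2} = \left(30 \left(36 - 18 - 12 i \sqrt{3} + 6 i \sqrt{3}\right) - 250\right)^{2} = \left(30 \left(18 - 6 i \sqrt{3}\right) - 250\right)^{2} = \left(\left(540 - 180 i \sqrt{3}\right) - 250\right)^{2} = \left(290 - 180 i \sqrt{3}\right)^{2}$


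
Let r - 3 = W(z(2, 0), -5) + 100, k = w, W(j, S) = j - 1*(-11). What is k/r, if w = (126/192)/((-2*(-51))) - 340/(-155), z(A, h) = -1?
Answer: 74201/3811264 ≈ 0.019469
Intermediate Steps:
W(j, S) = 11 + j (W(j, S) = j + 11 = 11 + j)
w = 74201/33728 (w = (126*(1/192))/102 - 340*(-1/155) = (21/32)*(1/102) + 68/31 = 7/1088 + 68/31 = 74201/33728 ≈ 2.2000)
k = 74201/33728 ≈ 2.2000
r = 113 (r = 3 + ((11 - 1) + 100) = 3 + (10 + 100) = 3 + 110 = 113)
k/r = (74201/33728)/113 = (74201/33728)*(1/113) = 74201/3811264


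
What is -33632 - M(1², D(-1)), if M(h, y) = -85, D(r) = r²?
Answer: -33547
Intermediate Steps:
-33632 - M(1², D(-1)) = -33632 - 1*(-85) = -33632 + 85 = -33547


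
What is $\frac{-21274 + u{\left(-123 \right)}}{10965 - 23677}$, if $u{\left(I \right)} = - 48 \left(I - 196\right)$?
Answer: $\frac{2981}{6356} \approx 0.46901$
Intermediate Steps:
$u{\left(I \right)} = 9408 - 48 I$ ($u{\left(I \right)} = - 48 \left(-196 + I\right) = 9408 - 48 I$)
$\frac{-21274 + u{\left(-123 \right)}}{10965 - 23677} = \frac{-21274 + \left(9408 - -5904\right)}{10965 - 23677} = \frac{-21274 + \left(9408 + 5904\right)}{-12712} = \left(-21274 + 15312\right) \left(- \frac{1}{12712}\right) = \left(-5962\right) \left(- \frac{1}{12712}\right) = \frac{2981}{6356}$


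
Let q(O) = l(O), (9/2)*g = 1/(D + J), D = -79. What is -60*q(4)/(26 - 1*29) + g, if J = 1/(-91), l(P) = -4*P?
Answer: -10353691/32355 ≈ -320.00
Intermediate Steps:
J = -1/91 ≈ -0.010989
g = -91/32355 (g = 2/(9*(-79 - 1/91)) = 2/(9*(-7190/91)) = (2/9)*(-91/7190) = -91/32355 ≈ -0.0028125)
q(O) = -4*O
-60*q(4)/(26 - 1*29) + g = -60*(-4*4)/(26 - 1*29) - 91/32355 = -(-960)/(26 - 29) - 91/32355 = -(-960)/(-3) - 91/32355 = -(-960)*(-1)/3 - 91/32355 = -60*16/3 - 91/32355 = -320 - 91/32355 = -10353691/32355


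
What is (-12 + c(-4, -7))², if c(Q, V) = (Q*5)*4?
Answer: 8464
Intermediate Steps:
c(Q, V) = 20*Q (c(Q, V) = (5*Q)*4 = 20*Q)
(-12 + c(-4, -7))² = (-12 + 20*(-4))² = (-12 - 80)² = (-92)² = 8464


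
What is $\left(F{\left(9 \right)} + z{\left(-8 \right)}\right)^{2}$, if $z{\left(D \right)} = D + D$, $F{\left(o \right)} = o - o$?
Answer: $256$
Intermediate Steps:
$F{\left(o \right)} = 0$
$z{\left(D \right)} = 2 D$
$\left(F{\left(9 \right)} + z{\left(-8 \right)}\right)^{2} = \left(0 + 2 \left(-8\right)\right)^{2} = \left(0 - 16\right)^{2} = \left(-16\right)^{2} = 256$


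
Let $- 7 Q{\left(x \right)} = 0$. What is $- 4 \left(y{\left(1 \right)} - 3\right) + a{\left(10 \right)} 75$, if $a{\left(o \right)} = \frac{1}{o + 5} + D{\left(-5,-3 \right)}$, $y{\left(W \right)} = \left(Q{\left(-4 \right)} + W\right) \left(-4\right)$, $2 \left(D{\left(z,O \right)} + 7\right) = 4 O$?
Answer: $-942$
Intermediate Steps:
$Q{\left(x \right)} = 0$ ($Q{\left(x \right)} = \left(- \frac{1}{7}\right) 0 = 0$)
$D{\left(z,O \right)} = -7 + 2 O$ ($D{\left(z,O \right)} = -7 + \frac{4 O}{2} = -7 + 2 O$)
$y{\left(W \right)} = - 4 W$ ($y{\left(W \right)} = \left(0 + W\right) \left(-4\right) = W \left(-4\right) = - 4 W$)
$a{\left(o \right)} = -13 + \frac{1}{5 + o}$ ($a{\left(o \right)} = \frac{1}{o + 5} + \left(-7 + 2 \left(-3\right)\right) = \frac{1}{5 + o} - 13 = -13 + \frac{1}{5 + o}$)
$- 4 \left(y{\left(1 \right)} - 3\right) + a{\left(10 \right)} 75 = - 4 \left(\left(-4\right) 1 - 3\right) + \frac{-64 - 130}{5 + 10} \cdot 75 = - 4 \left(-4 - 3\right) + \frac{-64 - 130}{15} \cdot 75 = \left(-4\right) \left(-7\right) + \frac{1}{15} \left(-194\right) 75 = 28 - 970 = -942$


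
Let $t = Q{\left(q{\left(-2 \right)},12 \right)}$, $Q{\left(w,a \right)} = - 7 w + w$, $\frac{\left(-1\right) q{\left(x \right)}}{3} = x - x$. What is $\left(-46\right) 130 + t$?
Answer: $-5980$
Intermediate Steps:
$q{\left(x \right)} = 0$ ($q{\left(x \right)} = - 3 \left(x - x\right) = \left(-3\right) 0 = 0$)
$Q{\left(w,a \right)} = - 6 w$
$t = 0$ ($t = \left(-6\right) 0 = 0$)
$\left(-46\right) 130 + t = \left(-46\right) 130 + 0 = -5980 + 0 = -5980$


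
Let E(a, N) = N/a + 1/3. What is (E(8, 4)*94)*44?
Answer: 10340/3 ≈ 3446.7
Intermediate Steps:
E(a, N) = ⅓ + N/a (E(a, N) = N/a + 1*(⅓) = N/a + ⅓ = ⅓ + N/a)
(E(8, 4)*94)*44 = (((4 + (⅓)*8)/8)*94)*44 = (((4 + 8/3)/8)*94)*44 = (((⅛)*(20/3))*94)*44 = ((⅚)*94)*44 = (235/3)*44 = 10340/3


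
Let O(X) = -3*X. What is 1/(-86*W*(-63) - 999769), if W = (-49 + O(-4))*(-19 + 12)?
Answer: 1/403493 ≈ 2.4784e-6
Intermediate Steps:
W = 259 (W = (-49 - 3*(-4))*(-19 + 12) = (-49 + 12)*(-7) = -37*(-7) = 259)
1/(-86*W*(-63) - 999769) = 1/(-86*259*(-63) - 999769) = 1/(-22274*(-63) - 999769) = 1/(1403262 - 999769) = 1/403493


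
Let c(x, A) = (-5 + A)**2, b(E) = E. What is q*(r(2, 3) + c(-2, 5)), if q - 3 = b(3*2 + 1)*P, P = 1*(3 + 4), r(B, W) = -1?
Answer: -52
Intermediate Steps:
P = 7 (P = 1*7 = 7)
q = 52 (q = 3 + (3*2 + 1)*7 = 3 + (6 + 1)*7 = 3 + 7*7 = 3 + 49 = 52)
q*(r(2, 3) + c(-2, 5)) = 52*(-1 + (-5 + 5)**2) = 52*(-1 + 0**2) = 52*(-1 + 0) = 52*(-1) = -52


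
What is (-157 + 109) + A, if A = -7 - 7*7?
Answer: -104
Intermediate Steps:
A = -56 (A = -7 - 49 = -56)
(-157 + 109) + A = (-157 + 109) - 56 = -48 - 56 = -104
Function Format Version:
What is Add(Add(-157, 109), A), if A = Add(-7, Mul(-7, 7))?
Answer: -104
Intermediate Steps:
A = -56 (A = Add(-7, -49) = -56)
Add(Add(-157, 109), A) = Add(Add(-157, 109), -56) = Add(-48, -56) = -104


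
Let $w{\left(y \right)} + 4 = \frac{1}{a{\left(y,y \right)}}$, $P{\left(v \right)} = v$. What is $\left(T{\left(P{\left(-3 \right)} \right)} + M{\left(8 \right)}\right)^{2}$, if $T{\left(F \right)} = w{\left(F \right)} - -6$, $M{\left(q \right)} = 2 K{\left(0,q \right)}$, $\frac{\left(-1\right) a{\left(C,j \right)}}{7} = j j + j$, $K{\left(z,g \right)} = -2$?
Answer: $\frac{7225}{1764} \approx 4.0958$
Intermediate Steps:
$a{\left(C,j \right)} = - 7 j - 7 j^{2}$ ($a{\left(C,j \right)} = - 7 \left(j j + j\right) = - 7 \left(j^{2} + j\right) = - 7 \left(j + j^{2}\right) = - 7 j - 7 j^{2}$)
$M{\left(q \right)} = -4$ ($M{\left(q \right)} = 2 \left(-2\right) = -4$)
$w{\left(y \right)} = -4 - \frac{1}{7 y \left(1 + y\right)}$ ($w{\left(y \right)} = -4 + \frac{1}{\left(-7\right) y \left(1 + y\right)} = -4 - \frac{1}{7 y \left(1 + y\right)}$)
$T{\left(F \right)} = 6 + \frac{-1 - 28 F \left(1 + F\right)}{7 F \left(1 + F\right)}$ ($T{\left(F \right)} = \frac{-1 - 28 F \left(1 + F\right)}{7 F \left(1 + F\right)} - -6 = \frac{-1 - 28 F \left(1 + F\right)}{7 F \left(1 + F\right)} + 6 = 6 + \frac{-1 - 28 F \left(1 + F\right)}{7 F \left(1 + F\right)}$)
$\left(T{\left(P{\left(-3 \right)} \right)} + M{\left(8 \right)}\right)^{2} = \left(\frac{-1 + 14 \left(-3\right) \left(1 - 3\right)}{7 \left(-3\right) \left(1 - 3\right)} - 4\right)^{2} = \left(\frac{1}{7} \left(- \frac{1}{3}\right) \frac{1}{-2} \left(-1 + 14 \left(-3\right) \left(-2\right)\right) - 4\right)^{2} = \left(\frac{1}{7} \left(- \frac{1}{3}\right) \left(- \frac{1}{2}\right) \left(-1 + 84\right) - 4\right)^{2} = \left(\frac{1}{7} \left(- \frac{1}{3}\right) \left(- \frac{1}{2}\right) 83 - 4\right)^{2} = \left(\frac{83}{42} - 4\right)^{2} = \left(- \frac{85}{42}\right)^{2} = \frac{7225}{1764}$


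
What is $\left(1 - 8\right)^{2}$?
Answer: $49$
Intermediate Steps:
$\left(1 - 8\right)^{2} = \left(-7\right)^{2} = 49$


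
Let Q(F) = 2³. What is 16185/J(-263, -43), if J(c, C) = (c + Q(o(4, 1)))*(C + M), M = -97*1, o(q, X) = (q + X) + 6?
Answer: 1079/2380 ≈ 0.45336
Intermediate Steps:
o(q, X) = 6 + X + q (o(q, X) = (X + q) + 6 = 6 + X + q)
M = -97
Q(F) = 8
J(c, C) = (-97 + C)*(8 + c) (J(c, C) = (c + 8)*(C - 97) = (8 + c)*(-97 + C) = (-97 + C)*(8 + c))
16185/J(-263, -43) = 16185/(-776 - 97*(-263) + 8*(-43) - 43*(-263)) = 16185/(-776 + 25511 - 344 + 11309) = 16185/35700 = 16185*(1/35700) = 1079/2380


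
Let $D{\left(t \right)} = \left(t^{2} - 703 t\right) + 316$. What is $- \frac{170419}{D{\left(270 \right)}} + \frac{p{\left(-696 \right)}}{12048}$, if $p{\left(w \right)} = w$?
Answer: $\frac{20542278}{14632547} \approx 1.4039$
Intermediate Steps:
$D{\left(t \right)} = 316 + t^{2} - 703 t$
$- \frac{170419}{D{\left(270 \right)}} + \frac{p{\left(-696 \right)}}{12048} = - \frac{170419}{316 + 270^{2} - 189810} - \frac{696}{12048} = - \frac{170419}{316 + 72900 - 189810} - \frac{29}{502} = - \frac{170419}{-116594} - \frac{29}{502} = \left(-170419\right) \left(- \frac{1}{116594}\right) - \frac{29}{502} = \frac{170419}{116594} - \frac{29}{502} = \frac{20542278}{14632547}$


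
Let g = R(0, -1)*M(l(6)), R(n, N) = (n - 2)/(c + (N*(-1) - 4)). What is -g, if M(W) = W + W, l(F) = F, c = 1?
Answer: -12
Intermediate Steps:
R(n, N) = (-2 + n)/(-3 - N) (R(n, N) = (n - 2)/(1 + (N*(-1) - 4)) = (-2 + n)/(1 + (-N - 4)) = (-2 + n)/(1 + (-4 - N)) = (-2 + n)/(-3 - N))
M(W) = 2*W
g = 12 (g = ((2 - 1*0)/(3 - 1))*(2*6) = ((2 + 0)/2)*12 = ((½)*2)*12 = 1*12 = 12)
-g = -1*12 = -12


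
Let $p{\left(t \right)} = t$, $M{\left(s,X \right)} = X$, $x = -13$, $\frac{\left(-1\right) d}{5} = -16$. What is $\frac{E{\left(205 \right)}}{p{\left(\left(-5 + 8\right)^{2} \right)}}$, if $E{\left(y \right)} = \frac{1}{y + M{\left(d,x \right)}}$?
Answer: $\frac{1}{1728} \approx 0.0005787$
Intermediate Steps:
$d = 80$ ($d = \left(-5\right) \left(-16\right) = 80$)
$E{\left(y \right)} = \frac{1}{-13 + y}$ ($E{\left(y \right)} = \frac{1}{y - 13} = \frac{1}{-13 + y}$)
$\frac{E{\left(205 \right)}}{p{\left(\left(-5 + 8\right)^{2} \right)}} = \frac{1}{\left(-13 + 205\right) \left(-5 + 8\right)^{2}} = \frac{1}{192 \cdot 3^{2}} = \frac{1}{192 \cdot 9} = \frac{1}{192} \cdot \frac{1}{9} = \frac{1}{1728}$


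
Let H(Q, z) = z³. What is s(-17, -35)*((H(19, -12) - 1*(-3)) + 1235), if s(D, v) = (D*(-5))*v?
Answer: 1457750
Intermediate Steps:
s(D, v) = -5*D*v (s(D, v) = (-5*D)*v = -5*D*v)
s(-17, -35)*((H(19, -12) - 1*(-3)) + 1235) = (-5*(-17)*(-35))*(((-12)³ - 1*(-3)) + 1235) = -2975*((-1728 + 3) + 1235) = -2975*(-1725 + 1235) = -2975*(-490) = 1457750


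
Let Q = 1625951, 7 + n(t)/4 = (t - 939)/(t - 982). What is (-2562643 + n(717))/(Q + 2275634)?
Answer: -679106927/1033920025 ≈ -0.65683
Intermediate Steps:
n(t) = -28 + 4*(-939 + t)/(-982 + t) (n(t) = -28 + 4*((t - 939)/(t - 982)) = -28 + 4*((-939 + t)/(-982 + t)) = -28 + 4*(-939 + t)/(-982 + t))
(-2562643 + n(717))/(Q + 2275634) = (-2562643 + 4*(5935 - 6*717)/(-982 + 717))/(1625951 + 2275634) = (-2562643 + 4*(5935 - 4302)/(-265))/3901585 = (-2562643 + 4*(-1/265)*1633)*(1/3901585) = (-2562643 - 6532/265)*(1/3901585) = -679106927/265*1/3901585 = -679106927/1033920025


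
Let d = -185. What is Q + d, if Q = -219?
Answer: -404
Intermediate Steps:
Q + d = -219 - 185 = -404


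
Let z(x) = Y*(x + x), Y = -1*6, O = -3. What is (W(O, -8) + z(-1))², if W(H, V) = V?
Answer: 16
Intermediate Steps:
Y = -6
z(x) = -12*x (z(x) = -6*(x + x) = -12*x)
(W(O, -8) + z(-1))² = (-8 - 12*(-1))² = (-8 + 12)² = 4² = 16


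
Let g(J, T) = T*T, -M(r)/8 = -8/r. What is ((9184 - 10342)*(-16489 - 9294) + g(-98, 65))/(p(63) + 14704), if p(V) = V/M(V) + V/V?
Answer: 1911100096/945089 ≈ 2022.1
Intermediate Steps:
M(r) = 64/r (M(r) = -(-64)/r = 64/r)
g(J, T) = T²
p(V) = 1 + V²/64 (p(V) = V/((64/V)) + V/V = V*(V/64) + 1 = V²/64 + 1 = 1 + V²/64)
((9184 - 10342)*(-16489 - 9294) + g(-98, 65))/(p(63) + 14704) = ((9184 - 10342)*(-16489 - 9294) + 65²)/((1 + (1/64)*63²) + 14704) = (-1158*(-25783) + 4225)/((1 + (1/64)*3969) + 14704) = (29856714 + 4225)/((1 + 3969/64) + 14704) = 29860939/(4033/64 + 14704) = 29860939/(945089/64) = 29860939*(64/945089) = 1911100096/945089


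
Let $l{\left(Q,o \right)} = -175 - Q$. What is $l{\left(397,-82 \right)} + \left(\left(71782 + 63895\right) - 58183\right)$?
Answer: $76922$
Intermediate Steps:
$l{\left(397,-82 \right)} + \left(\left(71782 + 63895\right) - 58183\right) = \left(-175 - 397\right) + \left(\left(71782 + 63895\right) - 58183\right) = \left(-175 - 397\right) + \left(135677 - 58183\right) = -572 + 77494 = 76922$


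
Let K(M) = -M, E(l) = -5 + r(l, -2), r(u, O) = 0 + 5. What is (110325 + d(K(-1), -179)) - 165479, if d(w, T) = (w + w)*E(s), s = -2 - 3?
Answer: -55154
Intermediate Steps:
r(u, O) = 5
s = -5
E(l) = 0 (E(l) = -5 + 5 = 0)
d(w, T) = 0 (d(w, T) = (w + w)*0 = (2*w)*0 = 0)
(110325 + d(K(-1), -179)) - 165479 = (110325 + 0) - 165479 = 110325 - 165479 = -55154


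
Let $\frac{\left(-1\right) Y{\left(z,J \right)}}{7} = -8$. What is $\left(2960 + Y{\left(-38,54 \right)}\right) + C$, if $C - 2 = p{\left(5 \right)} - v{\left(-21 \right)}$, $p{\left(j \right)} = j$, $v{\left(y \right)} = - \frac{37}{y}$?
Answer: $\frac{63446}{21} \approx 3021.2$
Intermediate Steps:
$Y{\left(z,J \right)} = 56$ ($Y{\left(z,J \right)} = \left(-7\right) \left(-8\right) = 56$)
$C = \frac{110}{21}$ ($C = 2 + \left(5 - - \frac{37}{-21}\right) = 2 + \left(5 - \left(-37\right) \left(- \frac{1}{21}\right)\right) = 2 + \left(5 - \frac{37}{21}\right) = 2 + \frac{68}{21} = \frac{110}{21} \approx 5.2381$)
$\left(2960 + Y{\left(-38,54 \right)}\right) + C = \left(2960 + 56\right) + \frac{110}{21} = 3016 + \frac{110}{21} = \frac{63446}{21}$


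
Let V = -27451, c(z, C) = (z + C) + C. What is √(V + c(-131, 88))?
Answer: I*√27406 ≈ 165.55*I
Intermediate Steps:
c(z, C) = z + 2*C (c(z, C) = (C + z) + C = z + 2*C)
√(V + c(-131, 88)) = √(-27451 + (-131 + 2*88)) = √(-27451 + (-131 + 176)) = √(-27451 + 45) = √(-27406) = I*√27406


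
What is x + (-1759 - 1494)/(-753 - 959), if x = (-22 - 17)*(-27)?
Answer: 1805989/1712 ≈ 1054.9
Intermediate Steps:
x = 1053 (x = -39*(-27) = 1053)
x + (-1759 - 1494)/(-753 - 959) = 1053 + (-1759 - 1494)/(-753 - 959) = 1053 - 3253/(-1712) = 1053 - 3253*(-1/1712) = 1053 + 3253/1712 = 1805989/1712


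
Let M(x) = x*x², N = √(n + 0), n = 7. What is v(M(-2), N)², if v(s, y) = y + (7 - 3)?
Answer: (4 + √7)² ≈ 44.166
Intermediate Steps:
N = √7 (N = √(7 + 0) = √7 ≈ 2.6458)
M(x) = x³
v(s, y) = 4 + y (v(s, y) = y + 4 = 4 + y)
v(M(-2), N)² = (4 + √7)²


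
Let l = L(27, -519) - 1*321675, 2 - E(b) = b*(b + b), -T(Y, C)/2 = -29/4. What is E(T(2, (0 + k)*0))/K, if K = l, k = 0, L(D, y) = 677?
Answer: 837/641996 ≈ 0.0013037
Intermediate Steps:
T(Y, C) = 29/2 (T(Y, C) = -(-58)/4 = -2*(-29/4) = 29/2)
E(b) = 2 - 2*b² (E(b) = 2 - b*(b + b) = 2 - b*2*b = 2 - 2*b²)
l = -320998 (l = 677 - 1*321675 = 677 - 321675 = -320998)
K = -320998
E(T(2, (0 + k)*0))/K = (2 - 2*(29/2)²)/(-320998) = (2 - 2*841/4)*(-1/320998) = (2 - 841/2)*(-1/320998) = -837/2*(-1/320998) = 837/641996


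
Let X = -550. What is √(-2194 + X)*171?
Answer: 2394*I*√14 ≈ 8957.5*I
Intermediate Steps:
√(-2194 + X)*171 = √(-2194 - 550)*171 = √(-2744)*171 = (14*I*√14)*171 = 2394*I*√14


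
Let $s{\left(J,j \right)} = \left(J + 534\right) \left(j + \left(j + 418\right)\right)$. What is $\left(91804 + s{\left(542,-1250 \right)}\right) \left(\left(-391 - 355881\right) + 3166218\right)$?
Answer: $-6036966664888$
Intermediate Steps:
$s{\left(J,j \right)} = \left(418 + 2 j\right) \left(534 + J\right)$ ($s{\left(J,j \right)} = \left(534 + J\right) \left(j + \left(418 + j\right)\right) = \left(534 + J\right) \left(418 + 2 j\right) = \left(418 + 2 j\right) \left(534 + J\right)$)
$\left(91804 + s{\left(542,-1250 \right)}\right) \left(\left(-391 - 355881\right) + 3166218\right) = \left(91804 + \left(223212 + 418 \cdot 542 + 1068 \left(-1250\right) + 2 \cdot 542 \left(-1250\right)\right)\right) \left(\left(-391 - 355881\right) + 3166218\right) = \left(91804 + \left(223212 + 226556 - 1335000 - 1355000\right)\right) \left(\left(-391 - 355881\right) + 3166218\right) = \left(91804 - 2240232\right) \left(-356272 + 3166218\right) = \left(-2148428\right) 2809946 = -6036966664888$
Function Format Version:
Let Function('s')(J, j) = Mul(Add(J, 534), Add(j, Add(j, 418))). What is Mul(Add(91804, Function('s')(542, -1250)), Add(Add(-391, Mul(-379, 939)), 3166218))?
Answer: -6036966664888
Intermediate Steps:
Function('s')(J, j) = Mul(Add(418, Mul(2, j)), Add(534, J)) (Function('s')(J, j) = Mul(Add(534, J), Add(j, Add(418, j))) = Mul(Add(534, J), Add(418, Mul(2, j))) = Mul(Add(418, Mul(2, j)), Add(534, J)))
Mul(Add(91804, Function('s')(542, -1250)), Add(Add(-391, Mul(-379, 939)), 3166218)) = Mul(Add(91804, Add(223212, Mul(418, 542), Mul(1068, -1250), Mul(2, 542, -1250))), Add(Add(-391, Mul(-379, 939)), 3166218)) = Mul(Add(91804, Add(223212, 226556, -1335000, -1355000)), Add(Add(-391, -355881), 3166218)) = Mul(Add(91804, -2240232), Add(-356272, 3166218)) = Mul(-2148428, 2809946) = -6036966664888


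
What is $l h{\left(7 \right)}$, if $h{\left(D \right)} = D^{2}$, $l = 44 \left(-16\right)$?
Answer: $-34496$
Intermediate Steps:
$l = -704$
$l h{\left(7 \right)} = - 704 \cdot 7^{2} = \left(-704\right) 49 = -34496$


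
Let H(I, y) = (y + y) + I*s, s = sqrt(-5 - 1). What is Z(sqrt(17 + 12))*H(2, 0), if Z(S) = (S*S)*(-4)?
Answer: -232*I*sqrt(6) ≈ -568.28*I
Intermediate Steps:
s = I*sqrt(6) (s = sqrt(-6) = I*sqrt(6) ≈ 2.4495*I)
Z(S) = -4*S**2 (Z(S) = S**2*(-4) = -4*S**2)
H(I, y) = 2*y + I*I*sqrt(6) (H(I, y) = (y + y) + I*(I*sqrt(6)) = 2*y + I*I*sqrt(6))
Z(sqrt(17 + 12))*H(2, 0) = (-4*(sqrt(17 + 12))**2)*(2*0 + I*2*sqrt(6)) = (-4*(sqrt(29))**2)*(0 + 2*I*sqrt(6)) = (-4*29)*(2*I*sqrt(6)) = -232*I*sqrt(6)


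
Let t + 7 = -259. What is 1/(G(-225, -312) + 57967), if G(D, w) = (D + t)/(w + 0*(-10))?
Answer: 312/18086195 ≈ 1.7251e-5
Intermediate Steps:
t = -266 (t = -7 - 259 = -266)
G(D, w) = (-266 + D)/w (G(D, w) = (D - 266)/(w + 0*(-10)) = (-266 + D)/(w + 0) = (-266 + D)/w)
1/(G(-225, -312) + 57967) = 1/((-266 - 225)/(-312) + 57967) = 1/(-1/312*(-491) + 57967) = 1/(491/312 + 57967) = 1/(18086195/312) = 312/18086195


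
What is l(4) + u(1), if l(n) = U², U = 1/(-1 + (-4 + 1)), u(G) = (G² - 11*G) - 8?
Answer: -287/16 ≈ -17.938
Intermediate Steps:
u(G) = -8 + G² - 11*G
U = -¼ (U = 1/(-1 - 3) = 1/(-4) = -¼ ≈ -0.25000)
l(n) = 1/16 (l(n) = (-¼)² = 1/16)
l(4) + u(1) = 1/16 + (-8 + 1² - 11*1) = 1/16 + (-8 + 1 - 11) = 1/16 - 18 = -287/16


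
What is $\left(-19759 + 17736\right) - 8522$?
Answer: $-10545$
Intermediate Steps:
$\left(-19759 + 17736\right) - 8522 = -2023 - 8522 = -10545$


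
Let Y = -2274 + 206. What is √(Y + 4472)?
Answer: 2*√601 ≈ 49.031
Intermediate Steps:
Y = -2068
√(Y + 4472) = √(-2068 + 4472) = √2404 = 2*√601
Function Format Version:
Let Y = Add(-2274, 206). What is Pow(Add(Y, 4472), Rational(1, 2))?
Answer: Mul(2, Pow(601, Rational(1, 2))) ≈ 49.031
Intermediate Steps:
Y = -2068
Pow(Add(Y, 4472), Rational(1, 2)) = Pow(Add(-2068, 4472), Rational(1, 2)) = Pow(2404, Rational(1, 2)) = Mul(2, Pow(601, Rational(1, 2)))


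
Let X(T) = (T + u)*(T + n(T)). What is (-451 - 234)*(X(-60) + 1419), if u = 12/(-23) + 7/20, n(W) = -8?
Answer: -86820736/23 ≈ -3.7748e+6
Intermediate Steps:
u = -79/460 (u = 12*(-1/23) + 7*(1/20) = -12/23 + 7/20 = -79/460 ≈ -0.17174)
X(T) = (-8 + T)*(-79/460 + T) (X(T) = (T - 79/460)*(T - 8) = (-79/460 + T)*(-8 + T) = (-8 + T)*(-79/460 + T))
(-451 - 234)*(X(-60) + 1419) = (-451 - 234)*((158/115 + (-60)**2 - 3759/460*(-60)) + 1419) = -685*((158/115 + 3600 + 11277/23) + 1419) = -685*(470543/115 + 1419) = -685*633728/115 = -86820736/23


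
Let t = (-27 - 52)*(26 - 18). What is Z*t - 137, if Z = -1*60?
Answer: 37783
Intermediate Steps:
t = -632 (t = -79*8 = -632)
Z = -60
Z*t - 137 = -60*(-632) - 137 = 37920 - 137 = 37783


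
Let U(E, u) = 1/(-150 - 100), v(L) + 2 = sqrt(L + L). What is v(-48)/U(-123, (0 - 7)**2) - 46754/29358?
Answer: 7316123/14679 - 1000*I*sqrt(6) ≈ 498.41 - 2449.5*I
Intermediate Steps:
v(L) = -2 + sqrt(2)*sqrt(L) (v(L) = -2 + sqrt(L + L) = -2 + sqrt(2*L) = -2 + sqrt(2)*sqrt(L))
U(E, u) = -1/250 (U(E, u) = 1/(-250) = -1/250)
v(-48)/U(-123, (0 - 7)**2) - 46754/29358 = (-2 + sqrt(2)*sqrt(-48))/(-1/250) - 46754/29358 = (-2 + sqrt(2)*(4*I*sqrt(3)))*(-250) - 46754*1/29358 = (-2 + 4*I*sqrt(6))*(-250) - 23377/14679 = (500 - 1000*I*sqrt(6)) - 23377/14679 = 7316123/14679 - 1000*I*sqrt(6)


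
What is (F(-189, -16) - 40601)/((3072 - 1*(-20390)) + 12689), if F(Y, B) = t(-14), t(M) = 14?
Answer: -40587/36151 ≈ -1.1227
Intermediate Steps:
F(Y, B) = 14
(F(-189, -16) - 40601)/((3072 - 1*(-20390)) + 12689) = (14 - 40601)/((3072 - 1*(-20390)) + 12689) = -40587/((3072 + 20390) + 12689) = -40587/(23462 + 12689) = -40587/36151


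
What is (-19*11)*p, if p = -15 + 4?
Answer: 2299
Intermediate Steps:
p = -11
(-19*11)*p = -19*11*(-11) = -209*(-11) = 2299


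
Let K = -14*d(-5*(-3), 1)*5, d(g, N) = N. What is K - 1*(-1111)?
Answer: 1041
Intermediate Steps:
K = -70 (K = -14*1*5 = -14*5 = -70)
K - 1*(-1111) = -70 - 1*(-1111) = -70 + 1111 = 1041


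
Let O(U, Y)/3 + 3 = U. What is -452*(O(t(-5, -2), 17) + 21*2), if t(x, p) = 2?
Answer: -17628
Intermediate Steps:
O(U, Y) = -9 + 3*U
-452*(O(t(-5, -2), 17) + 21*2) = -452*((-9 + 3*2) + 21*2) = -452*((-9 + 6) + 42) = -452*(-3 + 42) = -452*39 = -17628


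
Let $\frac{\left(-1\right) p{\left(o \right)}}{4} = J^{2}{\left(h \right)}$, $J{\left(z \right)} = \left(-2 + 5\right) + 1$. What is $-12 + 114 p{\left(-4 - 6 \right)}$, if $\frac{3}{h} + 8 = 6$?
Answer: $-7308$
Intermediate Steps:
$h = - \frac{3}{2}$ ($h = \frac{3}{-8 + 6} = \frac{3}{-2} = 3 \left(- \frac{1}{2}\right) = - \frac{3}{2} \approx -1.5$)
$J{\left(z \right)} = 4$ ($J{\left(z \right)} = 3 + 1 = 4$)
$p{\left(o \right)} = -64$ ($p{\left(o \right)} = - 4 \cdot 4^{2} = \left(-4\right) 16 = -64$)
$-12 + 114 p{\left(-4 - 6 \right)} = -12 + 114 \left(-64\right) = -12 - 7296 = -7308$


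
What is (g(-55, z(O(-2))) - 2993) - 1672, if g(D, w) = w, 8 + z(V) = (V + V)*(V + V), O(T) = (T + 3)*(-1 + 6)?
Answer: -4573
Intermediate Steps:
O(T) = 15 + 5*T (O(T) = (3 + T)*5 = 15 + 5*T)
z(V) = -8 + 4*V² (z(V) = -8 + (V + V)*(V + V) = -8 + (2*V)*(2*V) = -8 + 4*V²)
(g(-55, z(O(-2))) - 2993) - 1672 = ((-8 + 4*(15 + 5*(-2))²) - 2993) - 1672 = ((-8 + 4*(15 - 10)²) - 2993) - 1672 = ((-8 + 4*5²) - 2993) - 1672 = ((-8 + 4*25) - 2993) - 1672 = ((-8 + 100) - 2993) - 1672 = (92 - 2993) - 1672 = -2901 - 1672 = -4573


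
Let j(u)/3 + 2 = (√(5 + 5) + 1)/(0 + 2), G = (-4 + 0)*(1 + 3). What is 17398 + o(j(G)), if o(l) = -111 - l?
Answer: 34583/2 - 3*√10/2 ≈ 17287.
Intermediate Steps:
G = -16 (G = -4*4 = -16)
j(u) = -9/2 + 3*√10/2 (j(u) = -6 + 3*((√(5 + 5) + 1)/(0 + 2)) = -6 + 3*((√10 + 1)/2) = -6 + 3*((1 + √10)*(½)) = -6 + 3*(½ + √10/2) = -6 + (3/2 + 3*√10/2) = -9/2 + 3*√10/2)
17398 + o(j(G)) = 17398 + (-111 - (-9/2 + 3*√10/2)) = 17398 + (-111 + (9/2 - 3*√10/2)) = 17398 + (-213/2 - 3*√10/2) = 34583/2 - 3*√10/2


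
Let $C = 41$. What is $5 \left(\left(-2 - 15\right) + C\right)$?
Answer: $120$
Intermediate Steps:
$5 \left(\left(-2 - 15\right) + C\right) = 5 \left(\left(-2 - 15\right) + 41\right) = 5 \left(-17 + 41\right) = 5 \cdot 24 = 120$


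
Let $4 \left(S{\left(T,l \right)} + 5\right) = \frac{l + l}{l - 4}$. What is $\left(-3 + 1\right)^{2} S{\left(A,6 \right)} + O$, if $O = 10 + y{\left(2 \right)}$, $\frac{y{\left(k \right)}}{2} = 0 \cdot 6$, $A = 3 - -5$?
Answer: $-4$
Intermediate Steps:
$A = 8$ ($A = 3 + 5 = 8$)
$y{\left(k \right)} = 0$ ($y{\left(k \right)} = 2 \cdot 0 \cdot 6 = 2 \cdot 0 = 0$)
$S{\left(T,l \right)} = -5 + \frac{l}{2 \left(-4 + l\right)}$ ($S{\left(T,l \right)} = -5 + \frac{\left(l + l\right) \frac{1}{l - 4}}{4} = -5 + \frac{2 l \frac{1}{-4 + l}}{4} = -5 + \frac{l}{2 \left(-4 + l\right)}$)
$O = 10$ ($O = 10 + 0 = 10$)
$\left(-3 + 1\right)^{2} S{\left(A,6 \right)} + O = \left(-3 + 1\right)^{2} \frac{40 - 54}{2 \left(-4 + 6\right)} + 10 = \left(-2\right)^{2} \frac{40 - 54}{2 \cdot 2} + 10 = 4 \cdot \frac{1}{2} \cdot \frac{1}{2} \left(-14\right) + 10 = 4 \left(- \frac{7}{2}\right) + 10 = -14 + 10 = -4$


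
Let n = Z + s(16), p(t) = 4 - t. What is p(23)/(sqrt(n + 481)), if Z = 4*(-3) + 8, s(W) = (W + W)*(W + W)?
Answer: -sqrt(1501)/79 ≈ -0.49041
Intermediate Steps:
s(W) = 4*W**2 (s(W) = (2*W)*(2*W) = 4*W**2)
Z = -4 (Z = -12 + 8 = -4)
n = 1020 (n = -4 + 4*16**2 = -4 + 4*256 = -4 + 1024 = 1020)
p(23)/(sqrt(n + 481)) = (4 - 1*23)/(sqrt(1020 + 481)) = (4 - 23)/(sqrt(1501)) = -sqrt(1501)/79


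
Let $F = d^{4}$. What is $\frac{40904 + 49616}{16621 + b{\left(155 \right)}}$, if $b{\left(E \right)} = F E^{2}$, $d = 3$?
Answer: $\frac{45260}{981323} \approx 0.046121$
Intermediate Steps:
$F = 81$ ($F = 3^{4} = 81$)
$b{\left(E \right)} = 81 E^{2}$
$\frac{40904 + 49616}{16621 + b{\left(155 \right)}} = \frac{40904 + 49616}{16621 + 81 \cdot 155^{2}} = \frac{90520}{16621 + 81 \cdot 24025} = \frac{90520}{16621 + 1946025} = \frac{90520}{1962646} = 90520 \cdot \frac{1}{1962646} = \frac{45260}{981323}$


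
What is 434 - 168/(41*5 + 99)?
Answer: 16471/38 ≈ 433.45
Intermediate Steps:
434 - 168/(41*5 + 99) = 434 - 168/(205 + 99) = 434 - 168/304 = 434 - 168*1/304 = 434 - 21/38 = 16471/38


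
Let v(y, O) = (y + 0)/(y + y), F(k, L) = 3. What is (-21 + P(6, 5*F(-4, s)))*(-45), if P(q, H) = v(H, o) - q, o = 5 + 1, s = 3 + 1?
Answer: 2385/2 ≈ 1192.5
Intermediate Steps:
s = 4
o = 6
v(y, O) = ½ (v(y, O) = y/((2*y)) = y*(1/(2*y)) = ½)
P(q, H) = ½ - q
(-21 + P(6, 5*F(-4, s)))*(-45) = (-21 + (½ - 1*6))*(-45) = (-21 + (½ - 6))*(-45) = (-21 - 11/2)*(-45) = -53/2*(-45) = 2385/2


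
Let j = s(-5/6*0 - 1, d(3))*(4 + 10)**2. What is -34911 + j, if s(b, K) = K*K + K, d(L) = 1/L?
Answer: -313415/9 ≈ -34824.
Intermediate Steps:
s(b, K) = K + K**2 (s(b, K) = K**2 + K = K + K**2)
j = 784/9 (j = ((1 + 1/3)/3)*(4 + 10)**2 = ((1 + 1/3)/3)*14**2 = ((1/3)*(4/3))*196 = (4/9)*196 = 784/9 ≈ 87.111)
-34911 + j = -34911 + 784/9 = -313415/9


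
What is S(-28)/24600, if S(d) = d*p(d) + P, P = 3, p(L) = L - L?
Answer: 1/8200 ≈ 0.00012195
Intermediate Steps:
p(L) = 0
S(d) = 3 (S(d) = d*0 + 3 = 0 + 3 = 3)
S(-28)/24600 = 3/24600 = 3*(1/24600) = 1/8200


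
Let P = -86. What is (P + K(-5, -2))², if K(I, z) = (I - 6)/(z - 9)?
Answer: 7225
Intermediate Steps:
K(I, z) = (-6 + I)/(-9 + z)
(P + K(-5, -2))² = (-86 + (-6 - 5)/(-9 - 2))² = (-86 - 11/(-11))² = (-86 - 1/11*(-11))² = (-86 + 1)² = (-85)² = 7225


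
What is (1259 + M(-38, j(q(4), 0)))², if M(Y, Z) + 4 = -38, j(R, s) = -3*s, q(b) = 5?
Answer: 1481089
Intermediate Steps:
M(Y, Z) = -42 (M(Y, Z) = -4 - 38 = -42)
(1259 + M(-38, j(q(4), 0)))² = (1259 - 42)² = 1217² = 1481089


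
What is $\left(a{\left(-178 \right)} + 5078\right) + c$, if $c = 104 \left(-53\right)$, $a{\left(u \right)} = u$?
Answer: $-612$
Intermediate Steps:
$c = -5512$
$\left(a{\left(-178 \right)} + 5078\right) + c = \left(-178 + 5078\right) - 5512 = 4900 - 5512 = -612$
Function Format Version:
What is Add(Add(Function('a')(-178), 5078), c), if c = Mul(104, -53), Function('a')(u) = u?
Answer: -612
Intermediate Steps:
c = -5512
Add(Add(Function('a')(-178), 5078), c) = Add(Add(-178, 5078), -5512) = Add(4900, -5512) = -612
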